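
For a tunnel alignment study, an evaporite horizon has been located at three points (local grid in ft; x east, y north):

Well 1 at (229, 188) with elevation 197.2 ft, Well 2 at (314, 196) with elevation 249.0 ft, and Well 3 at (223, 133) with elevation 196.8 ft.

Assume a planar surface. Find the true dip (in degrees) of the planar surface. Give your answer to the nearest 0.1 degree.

Let the plane be z = a·x + b·y + c.
Well 2−Well 1: 85a + 8b = 51.8;  Well 3−Well 1: −6a − 55b = −0.4.
Solving gives a = 0.61504, b = −0.05982.
Gradient magnitude |∇z| = √(a² + b²) = √(0.37828 + 0.00358) = 0.61794.
True dip = arctan(0.61794) = 31.7°, dipping toward W (azimuth ≈ 276°).

31.7°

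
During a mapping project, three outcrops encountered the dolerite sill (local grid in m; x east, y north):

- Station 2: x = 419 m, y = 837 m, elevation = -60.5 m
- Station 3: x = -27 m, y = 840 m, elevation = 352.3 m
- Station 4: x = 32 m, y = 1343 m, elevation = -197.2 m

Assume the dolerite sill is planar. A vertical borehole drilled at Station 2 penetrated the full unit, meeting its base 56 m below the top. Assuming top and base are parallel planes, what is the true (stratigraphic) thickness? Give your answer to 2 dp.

33.26 m

Two edge vectors: Station 2→Station 3 = (-446, 3, 412.8), Station 2→Station 4 = (-387, 506, -136.7).
Normal n = (Station 2→Station 3) × (Station 2→Station 4) = (-209286.9, -220721.8, -224515).
So ∂z/∂x = −n_x/n_z = −0.93217 and ∂z/∂y = −n_y/n_z = −0.98310.
|∇z| = √(a²+b²) = 1.35479, so dip δ = arctan(1.35479) = 53.57°.
True thickness = vertical thickness × cos δ = 56 × cos 53.57° = 33.26 m.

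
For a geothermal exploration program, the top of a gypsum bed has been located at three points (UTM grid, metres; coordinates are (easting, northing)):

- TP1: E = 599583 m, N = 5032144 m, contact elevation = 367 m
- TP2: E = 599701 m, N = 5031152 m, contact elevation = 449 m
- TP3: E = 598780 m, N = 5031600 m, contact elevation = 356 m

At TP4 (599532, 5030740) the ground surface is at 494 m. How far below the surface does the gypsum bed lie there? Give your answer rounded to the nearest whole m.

Two edge vectors: TP1→TP2 = (118, -992, 82), TP1→TP3 = (-803, -544, -11).
Normal n = (TP1→TP2) × (TP1→TP3) = (55520, -64548, -860768).
So ∂z/∂E = −n_x/n_z = 0.06450054 and ∂z/∂N = −n_y/n_z = −0.07498885.
Intercept c from TP1: 367 − 38673.43 + 377354.68 = 339048.25.
At (599532, 5030740): z_contact = 38670.1 − 377249.4 + 339048.25 = 469.0 m.
Depth below ground = 494 − 469.0 = 25 m.

25 m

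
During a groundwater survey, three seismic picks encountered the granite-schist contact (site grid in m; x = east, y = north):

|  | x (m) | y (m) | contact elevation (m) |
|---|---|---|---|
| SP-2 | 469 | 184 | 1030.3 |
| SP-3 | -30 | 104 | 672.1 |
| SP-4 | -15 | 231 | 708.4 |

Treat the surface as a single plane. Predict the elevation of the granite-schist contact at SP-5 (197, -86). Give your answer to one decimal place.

788.7 m

Let the plane be z = a·x + b·y + c.
SP-3−SP-2: −499a − 80b = −358.2;  SP-4−SP-2: −484a + 47b = −321.9.
Solving gives a = 0.68498, b = 0.20492.
Then c = 1030.3 − a·469 − b·184 = 671.34.
At (197, -86): z = 134.9 − 17.6 + 671.34 = 788.7 m.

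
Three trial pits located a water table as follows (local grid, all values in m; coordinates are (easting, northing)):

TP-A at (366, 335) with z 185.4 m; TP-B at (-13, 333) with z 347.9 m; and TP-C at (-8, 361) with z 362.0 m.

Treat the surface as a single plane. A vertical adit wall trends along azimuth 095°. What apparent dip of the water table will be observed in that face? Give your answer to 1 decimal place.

Let the plane be z = a·E + b·N + c.
TP-B−TP-A: −379a − 2b = 162.5;  TP-C−TP-A: −374a + 26b = 176.6.
Solving gives a = −0.43182, b = 0.58068.
Unit vector along 095° is (sin 95°, cos 95°) = (0.9962, -0.0872).
Slope in that direction = a·(0.9962) + b·(-0.0872) = −0.48079.
Apparent dip = arctan|0.48079| = 25.7° (true dip is 35.9°, so apparent ≤ true as expected).

25.7°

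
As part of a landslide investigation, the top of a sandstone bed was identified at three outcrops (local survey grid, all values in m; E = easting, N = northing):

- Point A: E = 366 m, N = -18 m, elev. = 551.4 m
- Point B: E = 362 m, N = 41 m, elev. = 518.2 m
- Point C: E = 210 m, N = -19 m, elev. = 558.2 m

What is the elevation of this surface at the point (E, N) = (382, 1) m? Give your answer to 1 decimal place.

Two edge vectors: Point A→Point B = (-4, 59, -33.2), Point A→Point C = (-156, -1, 6.8).
Normal n = (Point A→Point B) × (Point A→Point C) = (368, 5206.4, 9208).
So ∂z/∂E = −n_x/n_z = −0.03997 and ∂z/∂N = −n_y/n_z = −0.56542.
Intercept c from Point A: 551.4 + 14.63 − 10.18 = 555.85.
At (382, 1): z = −15.3 − 0.6 + 555.85 = 540.0 m.

540.0 m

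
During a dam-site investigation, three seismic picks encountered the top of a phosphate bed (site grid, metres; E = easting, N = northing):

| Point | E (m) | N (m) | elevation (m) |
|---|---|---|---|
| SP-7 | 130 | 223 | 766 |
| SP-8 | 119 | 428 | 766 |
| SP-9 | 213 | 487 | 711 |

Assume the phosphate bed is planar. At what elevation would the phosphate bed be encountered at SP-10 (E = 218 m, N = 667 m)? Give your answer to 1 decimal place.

Two edge vectors: SP-7→SP-8 = (-11, 205, 0), SP-7→SP-9 = (83, 264, -55).
Normal n = (SP-7→SP-8) × (SP-7→SP-9) = (-11275, -605, -19919).
So ∂z/∂E = −n_x/n_z = −0.56604 and ∂z/∂N = −n_y/n_z = −0.03037.
Intercept c from SP-7: 766 + 73.59 + 6.77 = 846.36.
At (218, 667): z = −123.4 − 20.3 + 846.36 = 702.7 m.

702.7 m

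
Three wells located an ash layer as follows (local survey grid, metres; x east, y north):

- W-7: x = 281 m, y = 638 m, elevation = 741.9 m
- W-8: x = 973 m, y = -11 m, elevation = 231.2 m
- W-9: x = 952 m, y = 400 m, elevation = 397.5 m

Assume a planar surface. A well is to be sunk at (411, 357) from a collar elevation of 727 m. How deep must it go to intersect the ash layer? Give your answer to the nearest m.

Let the plane be z = a·x + b·y + c.
W-8−W-7: 692a − 649b = −510.7;  W-9−W-7: 671a − 238b = −344.4.
Solving gives a = −0.37657, b = 0.38538.
Then c = 741.9 − a·281 − b·638 = 601.84.
At (411, 357): z_contact = −154.8 + 137.6 + 601.84 = 584.7 m.
Depth below ground = 727 − 584.7 = 142 m.

142 m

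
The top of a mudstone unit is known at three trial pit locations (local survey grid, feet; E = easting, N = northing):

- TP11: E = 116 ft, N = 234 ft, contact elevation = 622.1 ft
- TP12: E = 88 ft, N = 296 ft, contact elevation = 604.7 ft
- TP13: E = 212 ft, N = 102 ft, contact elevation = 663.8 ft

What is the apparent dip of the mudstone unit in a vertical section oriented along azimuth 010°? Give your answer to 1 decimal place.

11.2°

Two edge vectors: TP11→TP12 = (-28, 62, -17.4), TP11→TP13 = (96, -132, 41.7).
Normal n = (TP11→TP12) × (TP11→TP13) = (288.6, -502.8, -2256).
So ∂z/∂E = −n_x/n_z = 0.12793 and ∂z/∂N = −n_y/n_z = −0.22287.
Unit vector along 010° is (sin 10°, cos 10°) = (0.1736, 0.9848).
Slope in that direction = a·(0.1736) + b·(0.9848) = −0.19727.
Apparent dip = arctan|0.19727| = 11.2° (true dip is 14.4°, so apparent ≤ true as expected).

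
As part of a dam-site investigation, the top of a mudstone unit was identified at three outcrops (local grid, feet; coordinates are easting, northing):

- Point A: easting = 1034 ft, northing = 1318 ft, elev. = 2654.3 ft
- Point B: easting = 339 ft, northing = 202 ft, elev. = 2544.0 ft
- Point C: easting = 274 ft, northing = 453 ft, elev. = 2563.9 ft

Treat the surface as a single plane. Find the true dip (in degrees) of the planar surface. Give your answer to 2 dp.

Let the plane be z = a·easting + b·northing + c.
Point B−Point A: −695a − 1116b = −110.3;  Point C−Point A: −760a − 865b = −90.4.
Solving gives a = 0.02218, b = 0.08503.
Gradient magnitude |∇z| = √(a² + b²) = √(0.00049 + 0.00723) = 0.08787.
True dip = arctan(0.08787) = 5.02°, dipping toward SSW (azimuth ≈ 195°).

5.02°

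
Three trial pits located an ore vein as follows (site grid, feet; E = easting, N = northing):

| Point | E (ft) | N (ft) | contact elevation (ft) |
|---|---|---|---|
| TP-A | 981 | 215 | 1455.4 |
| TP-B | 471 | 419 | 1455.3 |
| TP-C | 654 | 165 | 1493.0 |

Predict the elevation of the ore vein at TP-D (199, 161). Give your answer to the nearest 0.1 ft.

Two edge vectors: TP-A→TP-B = (-510, 204, -0.1), TP-A→TP-C = (-327, -50, 37.6).
Normal n = (TP-A→TP-B) × (TP-A→TP-C) = (7665.4, 19208.7, 92208).
So ∂z/∂E = −n_x/n_z = −0.08313 and ∂z/∂N = −n_y/n_z = −0.20832.
Intercept c from TP-A: 1455.4 + 81.55 + 44.79 = 1581.74.
At (199, 161): z = −16.5 − 33.5 + 1581.74 = 1531.7 ft.

1531.7 ft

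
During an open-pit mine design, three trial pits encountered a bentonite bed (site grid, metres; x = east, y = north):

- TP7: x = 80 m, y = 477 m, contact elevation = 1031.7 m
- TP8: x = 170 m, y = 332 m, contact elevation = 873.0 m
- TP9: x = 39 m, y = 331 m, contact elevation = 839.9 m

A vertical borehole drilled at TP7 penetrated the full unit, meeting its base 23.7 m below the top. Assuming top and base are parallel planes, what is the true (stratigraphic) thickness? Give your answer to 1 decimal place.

14.7 m

Let the plane be z = a·x + b·y + c.
TP8−TP7: 90a − 145b = −158.7;  TP9−TP7: −41a − 146b = −191.8.
Solving gives a = 0.24316, b = 1.24541.
|∇z| = √(a²+b²) = 1.26893, so dip δ = arctan(1.26893) = 51.76°.
True thickness = vertical thickness × cos δ = 23.7 × cos 51.76° = 14.7 m.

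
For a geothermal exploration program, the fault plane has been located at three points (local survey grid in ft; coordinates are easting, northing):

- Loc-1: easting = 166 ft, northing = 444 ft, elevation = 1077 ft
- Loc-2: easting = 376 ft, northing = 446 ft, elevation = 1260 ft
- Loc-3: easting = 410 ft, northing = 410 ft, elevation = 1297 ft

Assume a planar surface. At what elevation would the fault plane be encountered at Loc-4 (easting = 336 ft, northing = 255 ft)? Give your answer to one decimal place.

1263.8 ft

Let the plane be z = a·easting + b·northing + c.
Loc-2−Loc-1: 210a + 2b = 183;  Loc-3−Loc-1: 244a − 34b = 220.
Solving gives a = 0.87336, b = −0.20294.
Then c = 1077 − a·166 − b·444 = 1022.13.
At (336, 255): z = 293.4 − 51.7 + 1022.13 = 1263.8 ft.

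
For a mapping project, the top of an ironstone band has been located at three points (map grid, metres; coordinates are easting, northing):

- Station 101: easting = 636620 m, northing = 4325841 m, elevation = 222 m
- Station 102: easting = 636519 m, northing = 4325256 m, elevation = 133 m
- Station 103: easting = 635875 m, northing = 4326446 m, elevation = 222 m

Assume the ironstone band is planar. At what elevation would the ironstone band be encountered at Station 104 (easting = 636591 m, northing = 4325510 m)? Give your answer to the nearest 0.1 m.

174.7 m

Two edge vectors: Station 101→Station 102 = (-101, -585, -89), Station 101→Station 103 = (-745, 605, 0).
Normal n = (Station 101→Station 102) × (Station 101→Station 103) = (53845, 66305, -496930).
So ∂z/∂easting = −n_x/n_z = 0.108355302 and ∂z/∂northing = −n_y/n_z = 0.133429256.
Intercept c from Station 101: 222 − 68981.15 − 577193.74 = −645952.90.
At (636591, 4325510): z = 68978.0 + 577149.6 − 645952.90 = 174.7 m.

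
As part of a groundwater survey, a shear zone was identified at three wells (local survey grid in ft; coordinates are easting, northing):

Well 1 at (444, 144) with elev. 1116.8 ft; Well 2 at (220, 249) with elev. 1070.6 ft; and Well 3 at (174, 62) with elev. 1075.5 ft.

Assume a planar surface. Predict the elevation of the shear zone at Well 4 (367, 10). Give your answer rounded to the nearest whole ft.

Let the plane be z = a·easting + b·northing + c.
Well 2−Well 1: −224a + 105b = −46.2;  Well 3−Well 1: −270a − 82b = −41.3.
Solving gives a = 0.17391, b = −0.06898.
Then c = 1116.8 − a·444 − b·144 = 1049.52.
At (367, 10): z = 63.8 − 0.7 + 1049.52 = 1112.7 ft.

1113 ft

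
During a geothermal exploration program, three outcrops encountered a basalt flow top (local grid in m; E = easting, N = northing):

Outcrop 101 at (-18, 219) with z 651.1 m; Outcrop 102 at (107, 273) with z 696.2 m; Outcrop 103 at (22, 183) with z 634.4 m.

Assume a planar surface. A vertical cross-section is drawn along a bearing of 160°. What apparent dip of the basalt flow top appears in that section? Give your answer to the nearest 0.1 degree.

Two edge vectors: Outcrop 101→Outcrop 102 = (125, 54, 45.1), Outcrop 101→Outcrop 103 = (40, -36, -16.7).
Normal n = (Outcrop 101→Outcrop 102) × (Outcrop 101→Outcrop 103) = (721.8, 3891.5, -6660).
So ∂z/∂E = −n_x/n_z = 0.10838 and ∂z/∂N = −n_y/n_z = 0.58431.
Unit vector along 160° is (sin 160°, cos 160°) = (0.3420, -0.9397).
Slope in that direction = a·(0.3420) + b·(-0.9397) = −0.51200.
Apparent dip = arctan|0.51200| = 27.1° (true dip is 30.7°, so apparent ≤ true as expected).

27.1°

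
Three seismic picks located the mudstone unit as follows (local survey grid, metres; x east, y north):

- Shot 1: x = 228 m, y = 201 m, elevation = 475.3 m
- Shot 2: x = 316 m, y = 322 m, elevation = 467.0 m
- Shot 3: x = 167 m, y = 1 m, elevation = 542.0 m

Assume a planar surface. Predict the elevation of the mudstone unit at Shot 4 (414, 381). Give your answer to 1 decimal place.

Let the plane be z = a·x + b·y + c.
Shot 2−Shot 1: 88a + 121b = −8.3;  Shot 3−Shot 1: −61a − 200b = 66.7.
Solving gives a = 0.62733, b = −0.52484.
Then c = 475.3 − a·228 − b·201 = 437.76.
At (414, 381): z = 259.7 − 200.0 + 437.76 = 497.5 m.

497.5 m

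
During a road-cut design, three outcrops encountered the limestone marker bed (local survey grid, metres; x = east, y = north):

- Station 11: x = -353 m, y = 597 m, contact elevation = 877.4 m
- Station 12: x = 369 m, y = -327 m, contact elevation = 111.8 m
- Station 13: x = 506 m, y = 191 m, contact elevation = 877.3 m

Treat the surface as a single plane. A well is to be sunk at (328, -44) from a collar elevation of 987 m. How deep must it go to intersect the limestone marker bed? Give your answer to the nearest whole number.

Two edge vectors: Station 11→Station 12 = (722, -924, -765.6), Station 11→Station 13 = (859, -406, -0.1).
Normal n = (Station 11→Station 12) × (Station 11→Station 13) = (-310741.2, -657578.2, 500584).
So ∂z/∂x = −n_x/n_z = 0.62076 and ∂z/∂y = −n_y/n_z = 1.31362.
Intercept c from Station 11: 877.4 + 219.13 − 784.23 = 312.29.
At (328, -44): z_contact = 203.6 − 57.8 + 312.29 = 458.1 m.
Depth below ground = 987 − 458.1 = 529 m.

529 m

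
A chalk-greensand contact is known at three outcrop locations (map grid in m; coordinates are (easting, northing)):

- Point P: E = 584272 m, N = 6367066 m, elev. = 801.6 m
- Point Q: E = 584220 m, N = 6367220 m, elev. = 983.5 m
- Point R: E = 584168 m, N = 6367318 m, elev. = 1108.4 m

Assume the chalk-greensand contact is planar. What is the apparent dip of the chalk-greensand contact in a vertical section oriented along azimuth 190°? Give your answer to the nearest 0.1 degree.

Two edge vectors: Point P→Point Q = (-52, 154, 181.9), Point P→Point R = (-104, 252, 306.8).
Normal n = (Point P→Point Q) × (Point P→Point R) = (1408.4, -2964, 2912).
So ∂z/∂E = −n_x/n_z = −0.48365 and ∂z/∂N = −n_y/n_z = 1.01786.
Unit vector along 190° is (sin 190°, cos 190°) = (-0.1736, -0.9848).
Slope in that direction = a·(-0.1736) + b·(-0.9848) = −0.91841.
Apparent dip = arctan|0.91841| = 42.6° (true dip is 48.4°, so apparent ≤ true as expected).

42.6°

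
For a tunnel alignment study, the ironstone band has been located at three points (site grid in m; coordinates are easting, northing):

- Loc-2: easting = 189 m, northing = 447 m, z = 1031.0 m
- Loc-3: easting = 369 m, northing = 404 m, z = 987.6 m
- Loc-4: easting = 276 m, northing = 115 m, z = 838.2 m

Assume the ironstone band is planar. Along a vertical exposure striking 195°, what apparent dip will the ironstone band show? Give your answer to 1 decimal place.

26.8°

Let the plane be z = a·easting + b·northing + c.
Loc-3−Loc-2: 180a − 43b = −43.4;  Loc-4−Loc-2: 87a − 332b = −192.8.
Solving gives a = −0.10922, b = 0.55210.
Unit vector along 195° is (sin 195°, cos 195°) = (-0.2588, -0.9659).
Slope in that direction = a·(-0.2588) + b·(-0.9659) = −0.50502.
Apparent dip = arctan|0.50502| = 26.8° (true dip is 29.4°, so apparent ≤ true as expected).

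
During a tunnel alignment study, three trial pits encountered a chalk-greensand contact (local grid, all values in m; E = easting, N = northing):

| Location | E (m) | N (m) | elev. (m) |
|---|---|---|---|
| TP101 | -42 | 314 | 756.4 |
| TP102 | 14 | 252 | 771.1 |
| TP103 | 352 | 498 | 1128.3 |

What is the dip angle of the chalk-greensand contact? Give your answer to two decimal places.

40.66°

Two edge vectors: TP101→TP102 = (56, -62, 14.7), TP101→TP103 = (394, 184, 371.9).
Normal n = (TP101→TP102) × (TP101→TP103) = (-25762.6, -15034.6, 34732).
So ∂z/∂E = −n_x/n_z = 0.74175 and ∂z/∂N = −n_y/n_z = 0.43287.
Gradient magnitude |∇z| = √(a² + b²) = √(0.55020 + 0.18738) = 0.85882.
True dip = arctan(0.85882) = 40.66°, dipping toward WSW (azimuth ≈ 240°).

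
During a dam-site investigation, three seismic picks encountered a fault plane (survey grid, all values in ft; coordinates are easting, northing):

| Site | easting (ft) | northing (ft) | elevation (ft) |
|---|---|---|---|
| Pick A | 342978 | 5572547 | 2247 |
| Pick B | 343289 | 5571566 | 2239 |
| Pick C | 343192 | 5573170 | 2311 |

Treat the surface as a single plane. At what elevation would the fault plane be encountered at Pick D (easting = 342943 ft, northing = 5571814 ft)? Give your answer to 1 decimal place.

Two edge vectors: Pick A→Pick B = (311, -981, -8), Pick A→Pick C = (214, 623, 64).
Normal n = (Pick A→Pick B) × (Pick A→Pick C) = (-57800, -21616, 403687).
So ∂z/∂easting = −n_x/n_z = 0.143180236 and ∂z/∂northing = −n_y/n_z = 0.053546436.
Intercept c from Pick A: 2247 − 49107.67 − 298390.03 = −345250.70.
At (342943, 5571814): z = 49102.7 + 298350.8 − 345250.70 = 2202.7 ft.

2202.7 ft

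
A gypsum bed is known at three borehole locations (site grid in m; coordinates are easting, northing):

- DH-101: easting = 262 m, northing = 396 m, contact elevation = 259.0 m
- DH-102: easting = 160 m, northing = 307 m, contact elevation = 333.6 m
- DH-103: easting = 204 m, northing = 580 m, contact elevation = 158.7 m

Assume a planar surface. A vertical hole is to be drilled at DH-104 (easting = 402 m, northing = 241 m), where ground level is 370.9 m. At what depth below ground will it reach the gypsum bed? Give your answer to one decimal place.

Let the plane be z = a·easting + b·northing + c.
DH-102−DH-101: −102a − 89b = 74.6;  DH-103−DH-101: −58a + 184b = −100.3.
Solving gives a = −0.20057, b = −0.60833.
Then c = 259 − a·262 − b·396 = 552.45.
At (402, 241): z_contact = −80.63 − 146.61 + 552.45 = 325.21 m.
Depth below ground = 370.9 − 325.21 = 45.7 m.

45.7 m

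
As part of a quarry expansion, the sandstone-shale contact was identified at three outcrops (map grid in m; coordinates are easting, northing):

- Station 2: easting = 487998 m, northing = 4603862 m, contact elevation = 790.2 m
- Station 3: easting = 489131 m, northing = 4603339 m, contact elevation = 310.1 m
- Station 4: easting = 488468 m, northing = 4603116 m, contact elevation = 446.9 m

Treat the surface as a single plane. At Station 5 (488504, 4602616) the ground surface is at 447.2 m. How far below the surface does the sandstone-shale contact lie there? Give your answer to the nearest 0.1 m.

147.3 m

Let the plane be z = a·easting + b·northing + c.
Station 3−Station 2: 1133a − 523b = −480.1;  Station 4−Station 2: 470a − 746b = −343.3.
Solving gives a = −0.297975169, b = 0.272455323.
Then c = 790.2 − a·487998 − b·4603862 = −1108145.22.
At (488504, 4602616): z_contact = −145562.06 + 1254007.23 − 1108145.22 = 299.95 m.
Depth below ground = 447.2 − 299.95 = 147.3 m.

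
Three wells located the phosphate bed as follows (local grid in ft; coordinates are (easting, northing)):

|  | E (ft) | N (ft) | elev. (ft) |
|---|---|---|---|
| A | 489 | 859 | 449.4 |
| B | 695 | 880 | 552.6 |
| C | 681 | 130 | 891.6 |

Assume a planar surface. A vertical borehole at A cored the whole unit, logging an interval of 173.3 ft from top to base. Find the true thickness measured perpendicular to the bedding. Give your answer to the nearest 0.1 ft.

140.8 ft

Let the plane be z = a·E + b·N + c.
B−A: 206a + 21b = 103.2;  C−A: 192a − 729b = 442.2.
Solving gives a = 0.54809, b = −0.46223.
|∇z| = √(a²+b²) = 0.71698, so dip δ = arctan(0.71698) = 35.64°.
True thickness = vertical thickness × cos δ = 173.3 × cos 35.64° = 140.8 ft.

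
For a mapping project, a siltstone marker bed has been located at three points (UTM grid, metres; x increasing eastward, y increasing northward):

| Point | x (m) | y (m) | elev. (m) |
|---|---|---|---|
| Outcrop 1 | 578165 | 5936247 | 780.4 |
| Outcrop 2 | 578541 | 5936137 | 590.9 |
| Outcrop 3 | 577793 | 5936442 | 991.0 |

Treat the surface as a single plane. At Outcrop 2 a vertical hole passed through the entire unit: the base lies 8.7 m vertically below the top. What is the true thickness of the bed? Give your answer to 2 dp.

7.77 m

Two edge vectors: Outcrop 1→Outcrop 2 = (376, -110, -189.5), Outcrop 1→Outcrop 3 = (-372, 195, 210.6).
Normal n = (Outcrop 1→Outcrop 2) × (Outcrop 1→Outcrop 3) = (13786.5, -8691.6, 32400).
So ∂z/∂x = −n_x/n_z = −0.42551 and ∂z/∂y = −n_y/n_z = 0.26826.
|∇z| = √(a²+b²) = 0.50301, so dip δ = arctan(0.50301) = 26.70°.
True thickness = vertical thickness × cos δ = 8.7 × cos 26.70° = 7.77 m.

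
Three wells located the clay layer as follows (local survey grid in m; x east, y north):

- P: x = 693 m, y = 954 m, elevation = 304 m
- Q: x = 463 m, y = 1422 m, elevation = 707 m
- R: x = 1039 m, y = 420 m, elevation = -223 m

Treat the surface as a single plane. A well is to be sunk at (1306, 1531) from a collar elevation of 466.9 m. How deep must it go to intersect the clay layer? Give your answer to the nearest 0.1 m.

Let the plane be z = a·x + b·y + c.
Q−P: −230a + 468b = 403;  R−P: 346a − 534b = −527.
Solving gives a = −0.803774, b = 0.466094.
Then c = 304 − a·693 − b·954 = 416.36.
At (1306, 1531): z_contact = −1049.73 + 713.59 + 416.36 = 80.22 m.
Depth below ground = 466.9 − 80.22 = 386.7 m.

386.7 m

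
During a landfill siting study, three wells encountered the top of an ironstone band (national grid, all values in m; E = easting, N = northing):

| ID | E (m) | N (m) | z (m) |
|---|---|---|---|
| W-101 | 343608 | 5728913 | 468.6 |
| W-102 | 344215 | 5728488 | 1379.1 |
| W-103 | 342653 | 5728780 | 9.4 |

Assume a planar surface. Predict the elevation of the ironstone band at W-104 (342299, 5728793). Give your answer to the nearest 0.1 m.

-236.5 m

Let the plane be z = a·E + b·N + c.
W-102−W-101: 607a − 425b = 910.5;  W-103−W-101: −955a − 133b = −459.2.
Solving gives a = 0.649923141, b = −1.214109773.
Then c = 468.6 − a·343608 − b·5728913 = 6732679.07.
At (342299, 5728793): z = 222468.0 − 6955383.6 + 6732679.07 = -236.5 m.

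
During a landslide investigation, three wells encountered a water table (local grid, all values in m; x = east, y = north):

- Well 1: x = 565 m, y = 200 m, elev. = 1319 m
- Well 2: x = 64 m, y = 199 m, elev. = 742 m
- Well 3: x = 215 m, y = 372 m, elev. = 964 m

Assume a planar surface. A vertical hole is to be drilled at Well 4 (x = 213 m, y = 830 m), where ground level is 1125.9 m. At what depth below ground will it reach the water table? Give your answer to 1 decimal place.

Two edge vectors: Well 1→Well 2 = (-501, -1, -577), Well 1→Well 3 = (-350, 172, -355).
Normal n = (Well 1→Well 2) × (Well 1→Well 3) = (99599, 24095, -86522).
So ∂z/∂x = −n_x/n_z = 1.15114 and ∂z/∂y = −n_y/n_z = 0.27848.
Intercept c from Well 1: 1319 − 650.39 − 55.70 = 612.91.
At (213, 830): z_contact = 245.19 + 231.14 + 612.91 = 1089.24 m.
Depth below ground = 1125.9 − 1089.24 = 36.7 m.

36.7 m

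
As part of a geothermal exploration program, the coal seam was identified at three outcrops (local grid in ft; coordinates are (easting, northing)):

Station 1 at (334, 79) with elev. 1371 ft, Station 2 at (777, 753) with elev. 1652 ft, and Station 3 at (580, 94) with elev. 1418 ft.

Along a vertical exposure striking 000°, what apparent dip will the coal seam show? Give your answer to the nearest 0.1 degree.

Let the plane be z = a·E + b·N + c.
Station 2−Station 1: 443a + 674b = 281;  Station 3−Station 1: 246a + 15b = 47.
Solving gives a = 0.17255, b = 0.30350.
Unit vector along 000° is (sin 0°, cos 0°) = (0.0000, 1.0000).
Slope in that direction = a·(0.0000) + b·(1.0000) = 0.30350.
Apparent dip = arctan|0.30350| = 16.9° (true dip is 19.2°, so apparent ≤ true as expected).

16.9°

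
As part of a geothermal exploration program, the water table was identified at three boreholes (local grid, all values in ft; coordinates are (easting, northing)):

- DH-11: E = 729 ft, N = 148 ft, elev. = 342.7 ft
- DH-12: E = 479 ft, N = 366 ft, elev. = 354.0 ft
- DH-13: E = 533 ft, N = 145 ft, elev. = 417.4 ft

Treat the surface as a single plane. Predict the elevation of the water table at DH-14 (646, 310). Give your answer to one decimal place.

Let the plane be z = a·E + b·N + c.
DH-12−DH-11: −250a + 218b = 11.3;  DH-13−DH-11: −196a − 3b = 74.7.
Solving gives a = −0.37533, b = −0.37859.
Then c = 342.7 − a·729 − b·148 = 672.34.
At (646, 310): z = −242.5 − 117.4 + 672.34 = 312.5 ft.

312.5 ft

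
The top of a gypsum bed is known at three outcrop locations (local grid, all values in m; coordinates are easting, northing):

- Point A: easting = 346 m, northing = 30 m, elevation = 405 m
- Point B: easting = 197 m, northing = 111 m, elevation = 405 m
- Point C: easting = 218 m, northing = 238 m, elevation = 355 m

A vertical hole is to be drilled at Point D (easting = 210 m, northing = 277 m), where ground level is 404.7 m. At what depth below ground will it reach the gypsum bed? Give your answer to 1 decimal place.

Let the plane be z = a·easting + b·northing + c.
Point B−Point A: −149a + 81b = 0;  Point C−Point A: −128a + 208b = −50.
Solving gives a = −0.19637, b = −0.36123.
Then c = 405 − a·346 − b·30 = 483.78.
At (210, 277): z_contact = −41.24 − 100.06 + 483.78 = 342.48 m.
Depth below ground = 404.7 − 342.48 = 62.2 m.

62.2 m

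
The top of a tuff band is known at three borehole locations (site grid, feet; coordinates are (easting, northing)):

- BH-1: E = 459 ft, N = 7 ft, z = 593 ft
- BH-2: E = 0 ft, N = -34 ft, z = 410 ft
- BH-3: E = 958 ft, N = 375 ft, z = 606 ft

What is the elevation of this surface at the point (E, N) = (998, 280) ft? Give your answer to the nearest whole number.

Let the plane be z = a·E + b·N + c.
BH-2−BH-1: −459a − 41b = −183;  BH-3−BH-1: 499a + 368b = 13.
Solving gives a = 0.45005, b = −0.57493.
Then c = 593 − a·459 − b·7 = 390.45.
At (998, 280): z = 449.1 − 161.0 + 390.45 = 678.6 ft.

679 ft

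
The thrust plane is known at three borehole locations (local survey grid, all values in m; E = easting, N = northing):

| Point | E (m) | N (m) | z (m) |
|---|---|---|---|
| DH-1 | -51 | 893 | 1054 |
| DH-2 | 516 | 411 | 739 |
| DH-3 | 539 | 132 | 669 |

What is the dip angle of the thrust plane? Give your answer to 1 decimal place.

Let the plane be z = a·E + b·N + c.
DH-2−DH-1: 567a − 482b = −315;  DH-3−DH-1: 590a − 761b = −385.
Solving gives a = −0.36807, b = 0.22055.
Gradient magnitude |∇z| = √(a² + b²) = √(0.13547 + 0.04864) = 0.42909.
True dip = arctan(0.42909) = 23.2°, dipping toward ESE (azimuth ≈ 121°).

23.2°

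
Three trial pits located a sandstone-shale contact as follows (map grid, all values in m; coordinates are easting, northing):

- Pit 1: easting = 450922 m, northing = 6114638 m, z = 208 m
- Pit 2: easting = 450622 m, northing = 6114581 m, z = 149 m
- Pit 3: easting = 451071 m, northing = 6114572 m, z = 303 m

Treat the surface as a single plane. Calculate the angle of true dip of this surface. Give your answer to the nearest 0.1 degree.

37.6°

Let the plane be z = a·easting + b·northing + c.
Pit 2−Pit 1: −300a − 57b = −59;  Pit 3−Pit 1: 149a − 66b = 95.
Solving gives a = 0.32902, b = −0.69660.
Gradient magnitude |∇z| = √(a² + b²) = √(0.10826 + 0.48526) = 0.77040.
True dip = arctan(0.77040) = 37.6°, dipping toward NNW (azimuth ≈ 335°).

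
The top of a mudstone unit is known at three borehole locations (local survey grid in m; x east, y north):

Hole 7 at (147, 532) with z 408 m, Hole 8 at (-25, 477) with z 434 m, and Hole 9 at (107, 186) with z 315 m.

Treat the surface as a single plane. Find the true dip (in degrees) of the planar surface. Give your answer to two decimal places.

Two edge vectors: Hole 7→Hole 8 = (-172, -55, 26), Hole 7→Hole 9 = (-40, -346, -93).
Normal n = (Hole 7→Hole 8) × (Hole 7→Hole 9) = (14111, -17036, 57312).
So ∂z/∂x = −n_x/n_z = −0.24621 and ∂z/∂y = −n_y/n_z = 0.29725.
Gradient magnitude |∇z| = √(a² + b²) = √(0.06062 + 0.08836) = 0.38598.
True dip = arctan(0.38598) = 21.11°, dipping toward SE (azimuth ≈ 140°).

21.11°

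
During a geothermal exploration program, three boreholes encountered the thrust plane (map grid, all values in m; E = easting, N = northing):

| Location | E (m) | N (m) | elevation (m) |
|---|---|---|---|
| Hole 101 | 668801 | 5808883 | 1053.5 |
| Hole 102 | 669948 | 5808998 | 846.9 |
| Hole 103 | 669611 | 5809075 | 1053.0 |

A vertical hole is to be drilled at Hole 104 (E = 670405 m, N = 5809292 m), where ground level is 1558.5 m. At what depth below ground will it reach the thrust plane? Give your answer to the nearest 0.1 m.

468.2 m

Two edge vectors: Hole 101→Hole 102 = (1147, 115, -206.6), Hole 101→Hole 103 = (810, 192, -0.5).
Normal n = (Hole 101→Hole 102) × (Hole 101→Hole 103) = (39609.7, -166772.5, 127074).
So ∂z/∂E = −n_x/n_z = −0.311705778 and ∂z/∂N = −n_y/n_z = 1.312404583.
Intercept c from Hole 101: 1053.5 + 208469.14 − 7623604.67 = −7414082.04.
At (670405, 5809292): z_contact = −208969.11 + 7624141.45 − 7414082.04 = 1090.30 m.
Depth below ground = 1558.5 − 1090.30 = 468.2 m.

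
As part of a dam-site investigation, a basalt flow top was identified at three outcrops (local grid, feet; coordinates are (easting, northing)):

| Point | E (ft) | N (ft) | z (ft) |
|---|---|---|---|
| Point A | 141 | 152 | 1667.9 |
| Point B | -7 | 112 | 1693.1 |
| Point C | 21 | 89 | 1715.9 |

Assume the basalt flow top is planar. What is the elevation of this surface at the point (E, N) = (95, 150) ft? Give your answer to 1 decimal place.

Two edge vectors: Point A→Point B = (-148, -40, 25.2), Point A→Point C = (-120, -63, 48).
Normal n = (Point A→Point B) × (Point A→Point C) = (-332.4, 4080, 4524).
So ∂z/∂E = −n_x/n_z = 0.07347 and ∂z/∂N = −n_y/n_z = −0.90186.
Intercept c from Point A: 1667.9 − 10.36 + 137.08 = 1794.62.
At (95, 150): z = 7.0 − 135.3 + 1794.62 = 1666.3 ft.

1666.3 ft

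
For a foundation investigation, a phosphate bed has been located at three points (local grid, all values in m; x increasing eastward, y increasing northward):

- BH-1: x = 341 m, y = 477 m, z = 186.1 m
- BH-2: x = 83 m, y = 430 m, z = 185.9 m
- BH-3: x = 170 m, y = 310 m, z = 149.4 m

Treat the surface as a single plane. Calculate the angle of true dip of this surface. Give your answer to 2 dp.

15.29°

Let the plane be z = a·x + b·y + c.
BH-2−BH-1: −258a − 47b = −0.2;  BH-3−BH-1: −171a − 167b = −36.7.
Solving gives a = −0.04826, b = 0.26918.
Gradient magnitude |∇z| = √(a² + b²) = √(0.00233 + 0.07246) = 0.27347.
True dip = arctan(0.27347) = 15.29°, dipping toward S (azimuth ≈ 170°).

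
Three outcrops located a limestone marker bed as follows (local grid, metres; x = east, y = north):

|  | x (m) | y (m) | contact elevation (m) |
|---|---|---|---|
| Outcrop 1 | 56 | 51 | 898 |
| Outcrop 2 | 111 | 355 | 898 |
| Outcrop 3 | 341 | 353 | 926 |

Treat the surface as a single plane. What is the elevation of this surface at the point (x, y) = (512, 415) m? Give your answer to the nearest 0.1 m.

Let the plane be z = a·x + b·y + c.
Outcrop 2−Outcrop 1: 55a + 304b = 0;  Outcrop 3−Outcrop 1: 285a + 302b = 28.
Solving gives a = 0.12155, b = −0.02199.
Then c = 898 − a·56 − b·51 = 892.31.
At (512, 415): z = 62.2 − 9.1 + 892.31 = 945.4 m.

945.4 m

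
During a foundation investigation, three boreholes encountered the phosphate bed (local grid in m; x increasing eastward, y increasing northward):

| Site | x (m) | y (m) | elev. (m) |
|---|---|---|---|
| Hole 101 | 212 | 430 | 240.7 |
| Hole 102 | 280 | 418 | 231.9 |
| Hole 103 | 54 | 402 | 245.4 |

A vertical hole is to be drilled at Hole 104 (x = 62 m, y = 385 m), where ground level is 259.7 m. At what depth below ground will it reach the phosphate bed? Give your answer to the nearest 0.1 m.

19.7 m

Let the plane be z = a·x + b·y + c.
Hole 102−Hole 101: 68a − 12b = −8.8;  Hole 103−Hole 101: −158a − 28b = 4.7.
Solving gives a = −0.07968, b = 0.28179.
Then c = 240.7 − a·212 − b·430 = 136.42.
At (62, 385): z_contact = −4.94 + 108.49 + 136.42 = 239.97 m.
Depth below ground = 259.7 − 239.97 = 19.7 m.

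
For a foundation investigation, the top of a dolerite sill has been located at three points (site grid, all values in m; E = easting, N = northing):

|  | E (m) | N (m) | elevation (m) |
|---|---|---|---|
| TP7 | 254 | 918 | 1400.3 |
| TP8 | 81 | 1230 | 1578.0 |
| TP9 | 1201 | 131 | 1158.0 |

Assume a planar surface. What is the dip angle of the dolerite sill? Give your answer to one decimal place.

Let the plane be z = a·E + b·N + c.
TP8−TP7: −173a + 312b = 177.7;  TP9−TP7: 947a − 787b = −242.3.
Solving gives a = 0.40331, b = 0.79318.
Gradient magnitude |∇z| = √(a² + b²) = √(0.16266 + 0.62914) = 0.88983.
True dip = arctan(0.88983) = 41.7°, dipping toward SSW (azimuth ≈ 207°).

41.7°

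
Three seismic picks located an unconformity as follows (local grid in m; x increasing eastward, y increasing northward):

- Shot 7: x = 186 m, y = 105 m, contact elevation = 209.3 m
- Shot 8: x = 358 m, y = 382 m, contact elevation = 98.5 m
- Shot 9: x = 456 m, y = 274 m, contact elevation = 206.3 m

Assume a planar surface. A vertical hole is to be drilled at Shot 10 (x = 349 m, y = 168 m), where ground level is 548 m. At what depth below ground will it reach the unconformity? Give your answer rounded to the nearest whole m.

315 m

Two edge vectors: Shot 7→Shot 8 = (172, 277, -110.8), Shot 7→Shot 9 = (270, 169, -3).
Normal n = (Shot 7→Shot 8) × (Shot 7→Shot 9) = (17894.2, -29400, -45722).
So ∂z/∂x = −n_x/n_z = 0.39137 and ∂z/∂y = −n_y/n_z = −0.64302.
Intercept c from Shot 7: 209.3 − 72.79 + 67.52 = 204.02.
At (349, 168): z_contact = 136.6 − 108.0 + 204.02 = 232.6 m.
Depth below ground = 548 − 232.6 = 315 m.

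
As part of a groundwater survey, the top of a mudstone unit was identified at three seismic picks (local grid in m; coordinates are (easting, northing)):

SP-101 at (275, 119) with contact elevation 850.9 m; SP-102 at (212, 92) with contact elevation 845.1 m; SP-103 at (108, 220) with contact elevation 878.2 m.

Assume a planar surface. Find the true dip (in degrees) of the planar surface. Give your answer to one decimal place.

13.9°

Two edge vectors: SP-101→SP-102 = (-63, -27, -5.8), SP-101→SP-103 = (-167, 101, 27.3).
Normal n = (SP-101→SP-102) × (SP-101→SP-103) = (-151.3, 2688.5, -10872).
So ∂z/∂E = −n_x/n_z = −0.01392 and ∂z/∂N = −n_y/n_z = 0.24729.
Gradient magnitude |∇z| = √(a² + b²) = √(0.00019 + 0.06115) = 0.24768.
True dip = arctan(0.24768) = 13.9°, dipping toward S (azimuth ≈ 177°).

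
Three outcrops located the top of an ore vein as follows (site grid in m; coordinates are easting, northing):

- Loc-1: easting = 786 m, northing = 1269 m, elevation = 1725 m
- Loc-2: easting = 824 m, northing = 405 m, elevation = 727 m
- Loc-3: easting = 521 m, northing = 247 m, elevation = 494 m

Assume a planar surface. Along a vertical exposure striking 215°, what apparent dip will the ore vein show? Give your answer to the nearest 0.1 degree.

Let the plane be z = a·easting + b·northing + c.
Loc-2−Loc-1: 38a − 864b = −998;  Loc-3−Loc-1: −265a − 1022b = −1231.
Solving gives a = 0.16292, b = 1.16226.
Unit vector along 215° is (sin 215°, cos 215°) = (-0.5736, -0.8192).
Slope in that direction = a·(-0.5736) + b·(-0.8192) = −1.04551.
Apparent dip = arctan|1.04551| = 46.3° (true dip is 49.6°, so apparent ≤ true as expected).

46.3°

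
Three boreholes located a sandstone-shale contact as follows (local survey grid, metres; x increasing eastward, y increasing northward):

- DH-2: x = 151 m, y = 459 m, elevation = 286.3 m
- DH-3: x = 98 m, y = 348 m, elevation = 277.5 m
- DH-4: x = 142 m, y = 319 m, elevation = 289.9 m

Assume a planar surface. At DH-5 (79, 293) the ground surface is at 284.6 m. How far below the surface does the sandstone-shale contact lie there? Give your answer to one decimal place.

Let the plane be z = a·x + b·y + c.
DH-3−DH-2: −53a − 111b = −8.8;  DH-4−DH-2: −9a − 140b = 3.6.
Solving gives a = 0.25410, b = −0.04205.
Then c = 286.3 − a·151 − b·459 = 267.23.
At (79, 293): z_contact = 20.07 − 12.32 + 267.23 = 274.98 m.
Depth below ground = 284.6 − 274.98 = 9.6 m.

9.6 m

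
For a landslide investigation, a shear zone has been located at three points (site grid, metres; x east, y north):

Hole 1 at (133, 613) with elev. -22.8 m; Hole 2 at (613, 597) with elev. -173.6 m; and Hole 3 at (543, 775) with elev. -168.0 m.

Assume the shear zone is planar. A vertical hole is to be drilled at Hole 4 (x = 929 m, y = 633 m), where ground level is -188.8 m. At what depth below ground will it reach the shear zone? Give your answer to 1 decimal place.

88.4 m

Two edge vectors: Hole 1→Hole 2 = (480, -16, -150.8), Hole 1→Hole 3 = (410, 162, -145.2).
Normal n = (Hole 1→Hole 2) × (Hole 1→Hole 3) = (26752.8, 7868, 84320).
So ∂z/∂x = −n_x/n_z = −0.31728 and ∂z/∂y = −n_y/n_z = −0.09331.
Intercept c from Hole 1: -22.8 + 42.20 + 57.20 = 76.60.
At (929, 633): z_contact = −294.75 − 59.07 + 76.60 = -277.22 m.
Depth below ground = -188.8 − (-277.22) = 88.4 m.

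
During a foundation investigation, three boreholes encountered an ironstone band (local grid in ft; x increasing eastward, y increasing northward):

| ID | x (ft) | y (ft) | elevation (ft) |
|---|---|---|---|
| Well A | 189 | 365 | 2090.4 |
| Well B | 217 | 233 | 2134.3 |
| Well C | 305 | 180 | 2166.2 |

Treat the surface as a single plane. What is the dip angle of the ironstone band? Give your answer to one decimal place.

19.1°

Let the plane be z = a·x + b·y + c.
Well B−Well A: 28a − 132b = 43.9;  Well C−Well A: 116a − 185b = 75.8.
Solving gives a = 0.18596, b = −0.29313.
Gradient magnitude |∇z| = √(a² + b²) = √(0.03458 + 0.08593) = 0.34714.
True dip = arctan(0.34714) = 19.1°, dipping toward NNW (azimuth ≈ 328°).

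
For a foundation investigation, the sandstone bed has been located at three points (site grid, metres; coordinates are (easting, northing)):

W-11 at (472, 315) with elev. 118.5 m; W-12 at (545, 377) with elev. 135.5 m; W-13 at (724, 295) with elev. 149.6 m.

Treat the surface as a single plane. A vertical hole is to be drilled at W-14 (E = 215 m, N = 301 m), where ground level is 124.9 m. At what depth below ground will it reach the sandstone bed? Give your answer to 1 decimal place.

Let the plane be z = a·E + b·N + c.
W-12−W-11: 73a + 62b = 17;  W-13−W-11: 252a − 20b = 31.1.
Solving gives a = 0.13277, b = 0.11787.
Then c = 118.5 − a·472 − b·315 = 18.70.
At (215, 301): z_contact = 28.55 + 35.48 + 18.70 = 82.73 m.
Depth below ground = 124.9 − 82.73 = 42.2 m.

42.2 m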